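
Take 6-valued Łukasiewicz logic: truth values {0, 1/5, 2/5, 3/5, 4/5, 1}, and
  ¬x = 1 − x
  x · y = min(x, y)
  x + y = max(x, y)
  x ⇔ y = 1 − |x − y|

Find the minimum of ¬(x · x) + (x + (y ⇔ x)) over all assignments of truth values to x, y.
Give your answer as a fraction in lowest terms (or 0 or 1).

3/5

Take x = 2/5, y = 0:
x · x = 2/5 · 2/5 = 2/5
¬(x · x) = ¬2/5 = 3/5
y ⇔ x = 0 ⇔ 2/5 = 3/5
x + (y ⇔ x) = 2/5 + 3/5 = 3/5
¬(x · x) + (x + (y ⇔ x)) = 3/5 + 3/5 = 3/5
No assignment yields a value below 3/5, so this is the minimum.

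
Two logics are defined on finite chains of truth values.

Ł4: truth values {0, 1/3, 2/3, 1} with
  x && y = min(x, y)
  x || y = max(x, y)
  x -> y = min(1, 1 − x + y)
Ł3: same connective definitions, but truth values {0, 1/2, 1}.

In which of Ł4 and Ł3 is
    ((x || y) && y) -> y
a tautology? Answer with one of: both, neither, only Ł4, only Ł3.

In Ł4: every assignment gives 1 — tautology.
In Ł3: every assignment gives 1 — tautology.

both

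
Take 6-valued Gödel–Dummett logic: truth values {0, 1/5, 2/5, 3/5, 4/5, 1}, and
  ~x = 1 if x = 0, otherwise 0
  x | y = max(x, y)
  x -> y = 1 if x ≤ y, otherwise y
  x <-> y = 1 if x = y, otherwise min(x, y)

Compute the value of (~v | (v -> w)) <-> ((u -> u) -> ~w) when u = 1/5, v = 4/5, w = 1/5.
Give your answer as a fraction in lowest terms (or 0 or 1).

0

~v = ~4/5 = 0
v -> w = 4/5 -> 1/5 = 1/5
~v | (v -> w) = 0 | 1/5 = 1/5
u -> u = 1/5 -> 1/5 = 1
~w = ~1/5 = 0
(u -> u) -> ~w = 1 -> 0 = 0
(~v | (v -> w)) <-> ((u -> u) -> ~w) = 1/5 <-> 0 = 0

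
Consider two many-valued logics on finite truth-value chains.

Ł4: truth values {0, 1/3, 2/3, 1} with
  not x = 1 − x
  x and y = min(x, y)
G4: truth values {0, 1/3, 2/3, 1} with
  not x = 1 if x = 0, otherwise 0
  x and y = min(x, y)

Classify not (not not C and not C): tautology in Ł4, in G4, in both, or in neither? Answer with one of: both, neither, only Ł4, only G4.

In Ł4: at C = 1/3 the value is 2/3 — not a tautology.
In G4: every assignment gives 1 — tautology.

only G4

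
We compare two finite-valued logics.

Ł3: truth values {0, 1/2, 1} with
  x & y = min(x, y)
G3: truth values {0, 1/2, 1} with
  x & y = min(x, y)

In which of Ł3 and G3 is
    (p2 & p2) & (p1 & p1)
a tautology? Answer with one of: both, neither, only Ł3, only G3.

In Ł3: at p1 = 0, p2 = 0 the value is 0 — not a tautology.
In G3: at p1 = 0, p2 = 0 the value is 0 — not a tautology.

neither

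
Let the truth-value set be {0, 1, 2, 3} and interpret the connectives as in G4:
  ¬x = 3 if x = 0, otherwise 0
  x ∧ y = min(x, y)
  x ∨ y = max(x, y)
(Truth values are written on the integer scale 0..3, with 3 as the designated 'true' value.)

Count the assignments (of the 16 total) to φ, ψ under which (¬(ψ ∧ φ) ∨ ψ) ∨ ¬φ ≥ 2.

13

φ = 0, ψ = 0 ↦ 3  ≥
φ = 0, ψ = 1 ↦ 3  ≥
φ = 0, ψ = 2 ↦ 3  ≥
φ = 0, ψ = 3 ↦ 3  ≥
φ = 1, ψ = 0 ↦ 3  ≥
φ = 1, ψ = 1 ↦ 1  <
φ = 1, ψ = 2 ↦ 2  ≥
φ = 1, ψ = 3 ↦ 3  ≥
φ = 2, ψ = 0 ↦ 3  ≥
φ = 2, ψ = 1 ↦ 1  <
φ = 2, ψ = 2 ↦ 2  ≥
φ = 2, ψ = 3 ↦ 3  ≥
φ = 3, ψ = 0 ↦ 3  ≥
φ = 3, ψ = 1 ↦ 1  <
φ = 3, ψ = 2 ↦ 2  ≥
φ = 3, ψ = 3 ↦ 3  ≥
So 13 of the 16 assignments meet the threshold.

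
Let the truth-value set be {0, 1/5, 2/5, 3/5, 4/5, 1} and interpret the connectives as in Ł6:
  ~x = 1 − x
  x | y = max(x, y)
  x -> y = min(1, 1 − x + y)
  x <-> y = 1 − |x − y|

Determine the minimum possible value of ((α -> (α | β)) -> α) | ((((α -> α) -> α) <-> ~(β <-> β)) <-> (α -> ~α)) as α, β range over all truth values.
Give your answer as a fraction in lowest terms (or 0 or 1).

Take α = 2/5, β = 0:
α | β = 2/5 | 0 = 2/5
α -> (α | β) = 2/5 -> 2/5 = 1
(α -> (α | β)) -> α = 1 -> 2/5 = 2/5
α -> α = 2/5 -> 2/5 = 1
(α -> α) -> α = 1 -> 2/5 = 2/5
β <-> β = 0 <-> 0 = 1
~(β <-> β) = ~1 = 0
((α -> α) -> α) <-> ~(β <-> β) = 2/5 <-> 0 = 3/5
~α = ~2/5 = 3/5
α -> ~α = 2/5 -> 3/5 = 1
(((α -> α) -> α) <-> ~(β <-> β)) <-> (α -> ~α) = 3/5 <-> 1 = 3/5
((α -> (α | β)) -> α) | ((((α -> α) -> α) <-> ~(β <-> β)) <-> (α -> ~α)) = 2/5 | 3/5 = 3/5
No assignment yields a value below 3/5, so this is the minimum.

3/5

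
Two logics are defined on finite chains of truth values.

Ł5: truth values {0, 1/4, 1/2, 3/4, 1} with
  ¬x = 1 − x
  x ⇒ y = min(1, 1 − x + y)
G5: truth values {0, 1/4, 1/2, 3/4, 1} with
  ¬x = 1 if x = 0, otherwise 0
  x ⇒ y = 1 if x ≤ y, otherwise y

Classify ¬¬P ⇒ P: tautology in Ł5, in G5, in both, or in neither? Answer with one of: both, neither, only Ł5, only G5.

In Ł5: every assignment gives 1 — tautology.
In G5: at P = 1/4 the value is 1/4 — not a tautology.

only Ł5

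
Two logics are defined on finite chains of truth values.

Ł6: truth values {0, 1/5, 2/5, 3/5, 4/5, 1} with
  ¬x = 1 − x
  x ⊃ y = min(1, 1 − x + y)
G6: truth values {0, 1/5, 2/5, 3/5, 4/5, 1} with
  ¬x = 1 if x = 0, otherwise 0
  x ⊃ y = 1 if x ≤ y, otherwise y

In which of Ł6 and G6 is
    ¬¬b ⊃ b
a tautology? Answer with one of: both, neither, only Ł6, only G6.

only Ł6

In Ł6: every assignment gives 1 — tautology.
In G6: at b = 1/5 the value is 1/5 — not a tautology.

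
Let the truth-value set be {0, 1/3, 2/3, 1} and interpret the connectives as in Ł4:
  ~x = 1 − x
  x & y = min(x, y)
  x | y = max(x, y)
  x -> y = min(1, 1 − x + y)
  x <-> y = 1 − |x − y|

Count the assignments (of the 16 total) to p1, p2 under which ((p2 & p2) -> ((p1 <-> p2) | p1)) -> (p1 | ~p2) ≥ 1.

p1 = 0, p2 = 0 ↦ 1  ≥
p1 = 0, p2 = 1/3 ↦ 2/3  <
p1 = 0, p2 = 2/3 ↦ 2/3  <
p1 = 0, p2 = 1 ↦ 1  ≥
p1 = 1/3, p2 = 0 ↦ 1  ≥
p1 = 1/3, p2 = 1/3 ↦ 2/3  <
p1 = 1/3, p2 = 2/3 ↦ 1/3  <
p1 = 1/3, p2 = 1 ↦ 1  ≥
p1 = 2/3, p2 = 0 ↦ 1  ≥
p1 = 2/3, p2 = 1/3 ↦ 2/3  <
p1 = 2/3, p2 = 2/3 ↦ 2/3  <
p1 = 2/3, p2 = 1 ↦ 1  ≥
p1 = 1, p2 = 0 ↦ 1  ≥
p1 = 1, p2 = 1/3 ↦ 1  ≥
p1 = 1, p2 = 2/3 ↦ 1  ≥
p1 = 1, p2 = 1 ↦ 1  ≥
So 10 of the 16 assignments meet the threshold.

10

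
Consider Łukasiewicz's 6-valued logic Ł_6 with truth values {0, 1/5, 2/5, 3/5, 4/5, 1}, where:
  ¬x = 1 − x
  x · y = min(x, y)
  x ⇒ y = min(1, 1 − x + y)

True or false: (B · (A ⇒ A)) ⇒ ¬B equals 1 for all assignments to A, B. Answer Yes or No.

Counterexample: take A = 0, B = 3/5.
A ⇒ A = 0 ⇒ 0 = 1
B · (A ⇒ A) = 3/5 · 1 = 3/5
¬B = ¬3/5 = 2/5
(B · (A ⇒ A)) ⇒ ¬B = 3/5 ⇒ 2/5 = 4/5
This gives 4/5 ≠ 1.

No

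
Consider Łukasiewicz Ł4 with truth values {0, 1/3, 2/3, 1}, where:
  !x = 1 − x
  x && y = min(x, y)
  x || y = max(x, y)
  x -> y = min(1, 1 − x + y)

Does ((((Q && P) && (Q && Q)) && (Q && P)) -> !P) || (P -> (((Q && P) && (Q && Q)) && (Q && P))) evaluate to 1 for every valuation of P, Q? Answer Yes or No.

Counterexample: take P = 1, Q = 1/3.
Q && P = 1/3 && 1 = 1/3
Q && Q = 1/3 && 1/3 = 1/3
(Q && P) && (Q && Q) = 1/3 && 1/3 = 1/3
Q && P = 1/3 && 1 = 1/3
((Q && P) && (Q && Q)) && (Q && P) = 1/3 && 1/3 = 1/3
!P = !1 = 0
(((Q && P) && (Q && Q)) && (Q && P)) -> !P = 1/3 -> 0 = 2/3
Q && P = 1/3 && 1 = 1/3
Q && Q = 1/3 && 1/3 = 1/3
(Q && P) && (Q && Q) = 1/3 && 1/3 = 1/3
Q && P = 1/3 && 1 = 1/3
((Q && P) && (Q && Q)) && (Q && P) = 1/3 && 1/3 = 1/3
P -> (((Q && P) && (Q && Q)) && (Q && P)) = 1 -> 1/3 = 1/3
((((Q && P) && (Q && Q)) && (Q && P)) -> !P) || (P -> (((Q && P) && (Q && Q)) && (Q && P))) = 2/3 || 1/3 = 2/3
This gives 2/3 ≠ 1.

No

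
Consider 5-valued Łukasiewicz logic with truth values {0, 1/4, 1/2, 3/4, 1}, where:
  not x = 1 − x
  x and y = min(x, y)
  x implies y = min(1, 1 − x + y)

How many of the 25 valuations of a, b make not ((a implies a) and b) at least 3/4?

10

value 1: 5 assignments (counts)
value 3/4: 5 assignments (counts)
value 1/2: 5 assignments
value 1/4: 5 assignments
value 0: 5 assignments
So 10 of the 25 assignments meet the threshold.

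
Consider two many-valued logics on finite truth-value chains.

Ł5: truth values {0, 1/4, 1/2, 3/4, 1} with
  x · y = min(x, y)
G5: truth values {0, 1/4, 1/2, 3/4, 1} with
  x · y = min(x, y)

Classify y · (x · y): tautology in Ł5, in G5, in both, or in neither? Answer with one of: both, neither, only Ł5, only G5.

In Ł5: at x = 0, y = 0 the value is 0 — not a tautology.
In G5: at x = 0, y = 0 the value is 0 — not a tautology.

neither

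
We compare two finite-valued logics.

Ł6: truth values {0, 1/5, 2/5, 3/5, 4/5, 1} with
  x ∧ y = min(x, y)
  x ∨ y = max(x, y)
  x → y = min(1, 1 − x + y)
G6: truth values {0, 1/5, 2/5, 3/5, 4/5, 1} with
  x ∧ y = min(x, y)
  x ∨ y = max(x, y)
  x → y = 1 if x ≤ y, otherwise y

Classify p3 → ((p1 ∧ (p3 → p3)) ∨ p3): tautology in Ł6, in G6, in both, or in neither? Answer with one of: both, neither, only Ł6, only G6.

In Ł6: every assignment gives 1 — tautology.
In G6: every assignment gives 1 — tautology.

both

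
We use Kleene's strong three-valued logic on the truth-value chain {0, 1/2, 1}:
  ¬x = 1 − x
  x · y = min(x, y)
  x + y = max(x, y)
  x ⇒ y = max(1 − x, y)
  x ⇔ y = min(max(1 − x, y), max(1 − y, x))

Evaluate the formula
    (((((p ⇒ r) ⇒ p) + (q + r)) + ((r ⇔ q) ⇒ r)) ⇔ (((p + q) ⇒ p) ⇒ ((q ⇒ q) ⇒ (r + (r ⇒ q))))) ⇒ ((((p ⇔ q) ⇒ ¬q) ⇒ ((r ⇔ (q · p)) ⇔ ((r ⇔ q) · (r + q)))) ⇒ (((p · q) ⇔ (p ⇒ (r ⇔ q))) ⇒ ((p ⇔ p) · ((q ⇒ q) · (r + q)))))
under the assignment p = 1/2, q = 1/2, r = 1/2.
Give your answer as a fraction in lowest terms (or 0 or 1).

p ⇒ r = 1/2 ⇒ 1/2 = 1/2
(p ⇒ r) ⇒ p = 1/2 ⇒ 1/2 = 1/2
q + r = 1/2 + 1/2 = 1/2
((p ⇒ r) ⇒ p) + (q + r) = 1/2 + 1/2 = 1/2
r ⇔ q = 1/2 ⇔ 1/2 = 1/2
(r ⇔ q) ⇒ r = 1/2 ⇒ 1/2 = 1/2
(((p ⇒ r) ⇒ p) + (q + r)) + ((r ⇔ q) ⇒ r) = 1/2 + 1/2 = 1/2
p + q = 1/2 + 1/2 = 1/2
(p + q) ⇒ p = 1/2 ⇒ 1/2 = 1/2
q ⇒ q = 1/2 ⇒ 1/2 = 1/2
r ⇒ q = 1/2 ⇒ 1/2 = 1/2
r + (r ⇒ q) = 1/2 + 1/2 = 1/2
(q ⇒ q) ⇒ (r + (r ⇒ q)) = 1/2 ⇒ 1/2 = 1/2
((p + q) ⇒ p) ⇒ ((q ⇒ q) ⇒ (r + (r ⇒ q))) = 1/2 ⇒ 1/2 = 1/2
((((p ⇒ r) ⇒ p) + (q + r)) + ((r ⇔ q) ⇒ r)) ⇔ (((p + q) ⇒ p) ⇒ ((q ⇒ q) ⇒ (r + (r ⇒ q)))) = 1/2 ⇔ 1/2 = 1/2
p ⇔ q = 1/2 ⇔ 1/2 = 1/2
¬q = ¬1/2 = 1/2
(p ⇔ q) ⇒ ¬q = 1/2 ⇒ 1/2 = 1/2
q · p = 1/2 · 1/2 = 1/2
r ⇔ (q · p) = 1/2 ⇔ 1/2 = 1/2
r ⇔ q = 1/2 ⇔ 1/2 = 1/2
r + q = 1/2 + 1/2 = 1/2
(r ⇔ q) · (r + q) = 1/2 · 1/2 = 1/2
(r ⇔ (q · p)) ⇔ ((r ⇔ q) · (r + q)) = 1/2 ⇔ 1/2 = 1/2
((p ⇔ q) ⇒ ¬q) ⇒ ((r ⇔ (q · p)) ⇔ ((r ⇔ q) · (r + q))) = 1/2 ⇒ 1/2 = 1/2
p · q = 1/2 · 1/2 = 1/2
r ⇔ q = 1/2 ⇔ 1/2 = 1/2
p ⇒ (r ⇔ q) = 1/2 ⇒ 1/2 = 1/2
(p · q) ⇔ (p ⇒ (r ⇔ q)) = 1/2 ⇔ 1/2 = 1/2
p ⇔ p = 1/2 ⇔ 1/2 = 1/2
q ⇒ q = 1/2 ⇒ 1/2 = 1/2
r + q = 1/2 + 1/2 = 1/2
(q ⇒ q) · (r + q) = 1/2 · 1/2 = 1/2
(p ⇔ p) · ((q ⇒ q) · (r + q)) = 1/2 · 1/2 = 1/2
((p · q) ⇔ (p ⇒ (r ⇔ q))) ⇒ ((p ⇔ p) · ((q ⇒ q) · (r + q))) = 1/2 ⇒ 1/2 = 1/2
(((p ⇔ q) ⇒ ¬q) ⇒ ((r ⇔ (q · p)) ⇔ ((r ⇔ q) · (r + q)))) ⇒ (((p · q) ⇔ (p ⇒ (r ⇔ q))) ⇒ ((p ⇔ p) · ((q ⇒ q) · (r + q)))) = 1/2 ⇒ 1/2 = 1/2
(((((p ⇒ r) ⇒ p) + (q + r)) + ((r ⇔ q) ⇒ r)) ⇔ (((p + q) ⇒ p) ⇒ ((q ⇒ q) ⇒ (r + (r ⇒ q))))) ⇒ ((((p ⇔ q) ⇒ ¬q) ⇒ ((r ⇔ (q · p)) ⇔ ((r ⇔ q) · (r + q)))) ⇒ (((p · q) ⇔ (p ⇒ (r ⇔ q))) ⇒ ((p ⇔ p) · ((q ⇒ q) · (r + q))))) = 1/2 ⇒ 1/2 = 1/2

1/2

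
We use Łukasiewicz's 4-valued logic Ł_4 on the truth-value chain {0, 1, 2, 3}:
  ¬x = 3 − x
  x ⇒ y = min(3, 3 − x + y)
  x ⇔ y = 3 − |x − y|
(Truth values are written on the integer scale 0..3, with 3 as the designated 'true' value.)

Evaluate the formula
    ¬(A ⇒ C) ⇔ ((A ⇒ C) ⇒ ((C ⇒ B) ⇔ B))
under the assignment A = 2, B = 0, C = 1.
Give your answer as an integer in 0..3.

A ⇒ C = 2 ⇒ 1 = 2
¬(A ⇒ C) = ¬2 = 1
A ⇒ C = 2 ⇒ 1 = 2
C ⇒ B = 1 ⇒ 0 = 2
(C ⇒ B) ⇔ B = 2 ⇔ 0 = 1
(A ⇒ C) ⇒ ((C ⇒ B) ⇔ B) = 2 ⇒ 1 = 2
¬(A ⇒ C) ⇔ ((A ⇒ C) ⇒ ((C ⇒ B) ⇔ B)) = 1 ⇔ 2 = 2

2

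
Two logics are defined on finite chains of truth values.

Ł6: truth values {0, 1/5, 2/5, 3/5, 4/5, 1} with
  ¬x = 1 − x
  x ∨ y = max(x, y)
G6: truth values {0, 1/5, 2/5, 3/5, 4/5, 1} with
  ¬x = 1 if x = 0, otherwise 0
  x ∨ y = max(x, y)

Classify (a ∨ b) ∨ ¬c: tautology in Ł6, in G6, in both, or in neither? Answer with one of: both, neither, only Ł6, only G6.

In Ł6: at a = 0, b = 0, c = 1/5 the value is 4/5 — not a tautology.
In G6: at a = 0, b = 0, c = 1/5 the value is 0 — not a tautology.

neither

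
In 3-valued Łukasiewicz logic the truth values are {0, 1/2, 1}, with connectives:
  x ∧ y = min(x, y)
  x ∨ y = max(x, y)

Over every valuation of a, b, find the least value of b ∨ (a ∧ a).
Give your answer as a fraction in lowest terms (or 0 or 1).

Take a = 0, b = 0:
a ∧ a = 0 ∧ 0 = 0
b ∨ (a ∧ a) = 0 ∨ 0 = 0
No assignment yields a value below 0, so this is the minimum.

0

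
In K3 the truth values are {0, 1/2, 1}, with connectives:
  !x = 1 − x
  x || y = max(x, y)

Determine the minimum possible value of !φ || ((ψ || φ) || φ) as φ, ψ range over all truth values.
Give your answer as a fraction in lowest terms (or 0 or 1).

Take φ = 1/2, ψ = 0:
!φ = !1/2 = 1/2
ψ || φ = 0 || 1/2 = 1/2
(ψ || φ) || φ = 1/2 || 1/2 = 1/2
!φ || ((ψ || φ) || φ) = 1/2 || 1/2 = 1/2
No assignment yields a value below 1/2, so this is the minimum.

1/2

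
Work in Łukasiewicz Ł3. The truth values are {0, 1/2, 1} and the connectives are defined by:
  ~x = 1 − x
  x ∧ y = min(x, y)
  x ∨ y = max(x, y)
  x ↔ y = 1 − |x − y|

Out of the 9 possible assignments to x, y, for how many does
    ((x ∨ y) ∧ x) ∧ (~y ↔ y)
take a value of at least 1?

1

x = 0, y = 0 ↦ 0  <
x = 0, y = 1/2 ↦ 0  <
x = 0, y = 1 ↦ 0  <
x = 1/2, y = 0 ↦ 0  <
x = 1/2, y = 1/2 ↦ 1/2  <
x = 1/2, y = 1 ↦ 0  <
x = 1, y = 0 ↦ 0  <
x = 1, y = 1/2 ↦ 1  ≥
x = 1, y = 1 ↦ 0  <
So 1 of the 9 assignments meets the threshold.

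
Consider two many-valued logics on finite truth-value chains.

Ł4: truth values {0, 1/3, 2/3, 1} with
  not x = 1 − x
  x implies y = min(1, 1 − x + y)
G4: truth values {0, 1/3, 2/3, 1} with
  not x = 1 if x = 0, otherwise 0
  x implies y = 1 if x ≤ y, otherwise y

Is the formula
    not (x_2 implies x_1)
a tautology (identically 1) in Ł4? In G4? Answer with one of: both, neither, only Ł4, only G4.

neither

In Ł4: at x_1 = 0, x_2 = 0 the value is 0 — not a tautology.
In G4: at x_1 = 0, x_2 = 0 the value is 0 — not a tautology.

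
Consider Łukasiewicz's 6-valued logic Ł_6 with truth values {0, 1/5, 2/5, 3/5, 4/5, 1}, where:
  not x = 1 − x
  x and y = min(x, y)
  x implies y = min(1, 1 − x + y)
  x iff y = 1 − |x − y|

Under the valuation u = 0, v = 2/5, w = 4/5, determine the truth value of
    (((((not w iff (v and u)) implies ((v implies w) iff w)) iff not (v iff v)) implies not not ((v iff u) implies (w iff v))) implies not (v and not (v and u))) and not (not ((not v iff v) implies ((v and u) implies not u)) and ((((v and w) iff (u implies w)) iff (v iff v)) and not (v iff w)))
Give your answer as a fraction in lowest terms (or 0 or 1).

not w = not 4/5 = 1/5
v and u = 2/5 and 0 = 0
not w iff (v and u) = 1/5 iff 0 = 4/5
v implies w = 2/5 implies 4/5 = 1
(v implies w) iff w = 1 iff 4/5 = 4/5
(not w iff (v and u)) implies ((v implies w) iff w) = 4/5 implies 4/5 = 1
v iff v = 2/5 iff 2/5 = 1
not (v iff v) = not 1 = 0
((not w iff (v and u)) implies ((v implies w) iff w)) iff not (v iff v) = 1 iff 0 = 0
v iff u = 2/5 iff 0 = 3/5
w iff v = 4/5 iff 2/5 = 3/5
(v iff u) implies (w iff v) = 3/5 implies 3/5 = 1
not ((v iff u) implies (w iff v)) = not 1 = 0
not not ((v iff u) implies (w iff v)) = not 0 = 1
(((not w iff (v and u)) implies ((v implies w) iff w)) iff not (v iff v)) implies not not ((v iff u) implies (w iff v)) = 0 implies 1 = 1
v and u = 2/5 and 0 = 0
not (v and u) = not 0 = 1
v and not (v and u) = 2/5 and 1 = 2/5
not (v and not (v and u)) = not 2/5 = 3/5
((((not w iff (v and u)) implies ((v implies w) iff w)) iff not (v iff v)) implies not not ((v iff u) implies (w iff v))) implies not (v and not (v and u)) = 1 implies 3/5 = 3/5
not v = not 2/5 = 3/5
not v iff v = 3/5 iff 2/5 = 4/5
v and u = 2/5 and 0 = 0
not u = not 0 = 1
(v and u) implies not u = 0 implies 1 = 1
(not v iff v) implies ((v and u) implies not u) = 4/5 implies 1 = 1
not ((not v iff v) implies ((v and u) implies not u)) = not 1 = 0
v and w = 2/5 and 4/5 = 2/5
u implies w = 0 implies 4/5 = 1
(v and w) iff (u implies w) = 2/5 iff 1 = 2/5
v iff v = 2/5 iff 2/5 = 1
((v and w) iff (u implies w)) iff (v iff v) = 2/5 iff 1 = 2/5
v iff w = 2/5 iff 4/5 = 3/5
not (v iff w) = not 3/5 = 2/5
(((v and w) iff (u implies w)) iff (v iff v)) and not (v iff w) = 2/5 and 2/5 = 2/5
not ((not v iff v) implies ((v and u) implies not u)) and ((((v and w) iff (u implies w)) iff (v iff v)) and not (v iff w)) = 0 and 2/5 = 0
not (not ((not v iff v) implies ((v and u) implies not u)) and ((((v and w) iff (u implies w)) iff (v iff v)) and not (v iff w))) = not 0 = 1
(((((not w iff (v and u)) implies ((v implies w) iff w)) iff not (v iff v)) implies not not ((v iff u) implies (w iff v))) implies not (v and not (v and u))) and not (not ((not v iff v) implies ((v and u) implies not u)) and ((((v and w) iff (u implies w)) iff (v iff v)) and not (v iff w))) = 3/5 and 1 = 3/5

3/5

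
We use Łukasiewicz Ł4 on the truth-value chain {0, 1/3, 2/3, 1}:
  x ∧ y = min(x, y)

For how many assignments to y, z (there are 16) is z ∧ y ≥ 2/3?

y = 0, z = 0 ↦ 0  <
y = 0, z = 1/3 ↦ 0  <
y = 0, z = 2/3 ↦ 0  <
y = 0, z = 1 ↦ 0  <
y = 1/3, z = 0 ↦ 0  <
y = 1/3, z = 1/3 ↦ 1/3  <
y = 1/3, z = 2/3 ↦ 1/3  <
y = 1/3, z = 1 ↦ 1/3  <
y = 2/3, z = 0 ↦ 0  <
y = 2/3, z = 1/3 ↦ 1/3  <
y = 2/3, z = 2/3 ↦ 2/3  ≥
y = 2/3, z = 1 ↦ 2/3  ≥
y = 1, z = 0 ↦ 0  <
y = 1, z = 1/3 ↦ 1/3  <
y = 1, z = 2/3 ↦ 2/3  ≥
y = 1, z = 1 ↦ 1  ≥
So 4 of the 16 assignments meet the threshold.

4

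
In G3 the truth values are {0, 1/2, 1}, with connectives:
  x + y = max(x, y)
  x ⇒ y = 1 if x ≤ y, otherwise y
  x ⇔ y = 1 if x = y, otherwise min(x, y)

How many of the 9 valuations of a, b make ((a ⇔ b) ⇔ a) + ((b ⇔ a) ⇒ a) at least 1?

7

a = 0, b = 0 ↦ 0  <
a = 0, b = 1/2 ↦ 1  ≥
a = 0, b = 1 ↦ 1  ≥
a = 1/2, b = 0 ↦ 1  ≥
a = 1/2, b = 1/2 ↦ 1/2  <
a = 1/2, b = 1 ↦ 1  ≥
a = 1, b = 0 ↦ 1  ≥
a = 1, b = 1/2 ↦ 1  ≥
a = 1, b = 1 ↦ 1  ≥
So 7 of the 9 assignments meet the threshold.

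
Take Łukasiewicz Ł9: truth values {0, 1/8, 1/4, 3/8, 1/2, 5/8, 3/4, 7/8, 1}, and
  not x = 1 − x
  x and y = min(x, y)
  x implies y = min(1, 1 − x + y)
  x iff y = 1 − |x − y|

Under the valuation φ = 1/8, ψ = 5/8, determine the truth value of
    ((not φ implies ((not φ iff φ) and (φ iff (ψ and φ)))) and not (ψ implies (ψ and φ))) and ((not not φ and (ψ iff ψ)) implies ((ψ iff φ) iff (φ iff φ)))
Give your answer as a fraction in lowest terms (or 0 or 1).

3/8

not φ = not 1/8 = 7/8
not φ = not 1/8 = 7/8
not φ iff φ = 7/8 iff 1/8 = 1/4
ψ and φ = 5/8 and 1/8 = 1/8
φ iff (ψ and φ) = 1/8 iff 1/8 = 1
(not φ iff φ) and (φ iff (ψ and φ)) = 1/4 and 1 = 1/4
not φ implies ((not φ iff φ) and (φ iff (ψ and φ))) = 7/8 implies 1/4 = 3/8
ψ and φ = 5/8 and 1/8 = 1/8
ψ implies (ψ and φ) = 5/8 implies 1/8 = 1/2
not (ψ implies (ψ and φ)) = not 1/2 = 1/2
(not φ implies ((not φ iff φ) and (φ iff (ψ and φ)))) and not (ψ implies (ψ and φ)) = 3/8 and 1/2 = 3/8
not φ = not 1/8 = 7/8
not not φ = not 7/8 = 1/8
ψ iff ψ = 5/8 iff 5/8 = 1
not not φ and (ψ iff ψ) = 1/8 and 1 = 1/8
ψ iff φ = 5/8 iff 1/8 = 1/2
φ iff φ = 1/8 iff 1/8 = 1
(ψ iff φ) iff (φ iff φ) = 1/2 iff 1 = 1/2
(not not φ and (ψ iff ψ)) implies ((ψ iff φ) iff (φ iff φ)) = 1/8 implies 1/2 = 1
((not φ implies ((not φ iff φ) and (φ iff (ψ and φ)))) and not (ψ implies (ψ and φ))) and ((not not φ and (ψ iff ψ)) implies ((ψ iff φ) iff (φ iff φ))) = 3/8 and 1 = 3/8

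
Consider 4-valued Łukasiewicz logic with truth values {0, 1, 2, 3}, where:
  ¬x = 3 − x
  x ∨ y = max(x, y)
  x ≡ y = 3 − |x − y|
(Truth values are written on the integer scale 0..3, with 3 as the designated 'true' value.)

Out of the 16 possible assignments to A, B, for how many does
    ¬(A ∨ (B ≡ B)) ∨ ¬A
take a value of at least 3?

4

A = 0, B = 0 ↦ 3  ≥
A = 0, B = 1 ↦ 3  ≥
A = 0, B = 2 ↦ 3  ≥
A = 0, B = 3 ↦ 3  ≥
A = 1, B = 0 ↦ 2  <
A = 1, B = 1 ↦ 2  <
A = 1, B = 2 ↦ 2  <
A = 1, B = 3 ↦ 2  <
A = 2, B = 0 ↦ 1  <
A = 2, B = 1 ↦ 1  <
A = 2, B = 2 ↦ 1  <
A = 2, B = 3 ↦ 1  <
A = 3, B = 0 ↦ 0  <
A = 3, B = 1 ↦ 0  <
A = 3, B = 2 ↦ 0  <
A = 3, B = 3 ↦ 0  <
So 4 of the 16 assignments meet the threshold.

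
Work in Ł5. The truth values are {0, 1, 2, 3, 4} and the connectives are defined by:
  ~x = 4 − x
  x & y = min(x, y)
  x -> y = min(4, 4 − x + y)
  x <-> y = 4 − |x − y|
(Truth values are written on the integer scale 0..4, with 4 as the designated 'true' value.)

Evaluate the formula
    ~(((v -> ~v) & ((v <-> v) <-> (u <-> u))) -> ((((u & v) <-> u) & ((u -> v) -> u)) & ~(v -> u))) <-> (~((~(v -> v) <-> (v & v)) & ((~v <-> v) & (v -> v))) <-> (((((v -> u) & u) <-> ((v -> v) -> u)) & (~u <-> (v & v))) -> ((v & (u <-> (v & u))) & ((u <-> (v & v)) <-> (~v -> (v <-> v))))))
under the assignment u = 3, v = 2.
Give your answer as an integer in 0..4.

~v = ~2 = 2
v -> ~v = 2 -> 2 = 4
v <-> v = 2 <-> 2 = 4
u <-> u = 3 <-> 3 = 4
(v <-> v) <-> (u <-> u) = 4 <-> 4 = 4
(v -> ~v) & ((v <-> v) <-> (u <-> u)) = 4 & 4 = 4
u & v = 3 & 2 = 2
(u & v) <-> u = 2 <-> 3 = 3
u -> v = 3 -> 2 = 3
(u -> v) -> u = 3 -> 3 = 4
((u & v) <-> u) & ((u -> v) -> u) = 3 & 4 = 3
v -> u = 2 -> 3 = 4
~(v -> u) = ~4 = 0
(((u & v) <-> u) & ((u -> v) -> u)) & ~(v -> u) = 3 & 0 = 0
((v -> ~v) & ((v <-> v) <-> (u <-> u))) -> ((((u & v) <-> u) & ((u -> v) -> u)) & ~(v -> u)) = 4 -> 0 = 0
~(((v -> ~v) & ((v <-> v) <-> (u <-> u))) -> ((((u & v) <-> u) & ((u -> v) -> u)) & ~(v -> u))) = ~0 = 4
v -> v = 2 -> 2 = 4
~(v -> v) = ~4 = 0
v & v = 2 & 2 = 2
~(v -> v) <-> (v & v) = 0 <-> 2 = 2
~v = ~2 = 2
~v <-> v = 2 <-> 2 = 4
v -> v = 2 -> 2 = 4
(~v <-> v) & (v -> v) = 4 & 4 = 4
(~(v -> v) <-> (v & v)) & ((~v <-> v) & (v -> v)) = 2 & 4 = 2
~((~(v -> v) <-> (v & v)) & ((~v <-> v) & (v -> v))) = ~2 = 2
v -> u = 2 -> 3 = 4
(v -> u) & u = 4 & 3 = 3
v -> v = 2 -> 2 = 4
(v -> v) -> u = 4 -> 3 = 3
((v -> u) & u) <-> ((v -> v) -> u) = 3 <-> 3 = 4
~u = ~3 = 1
v & v = 2 & 2 = 2
~u <-> (v & v) = 1 <-> 2 = 3
(((v -> u) & u) <-> ((v -> v) -> u)) & (~u <-> (v & v)) = 4 & 3 = 3
v & u = 2 & 3 = 2
u <-> (v & u) = 3 <-> 2 = 3
v & (u <-> (v & u)) = 2 & 3 = 2
v & v = 2 & 2 = 2
u <-> (v & v) = 3 <-> 2 = 3
~v = ~2 = 2
v <-> v = 2 <-> 2 = 4
~v -> (v <-> v) = 2 -> 4 = 4
(u <-> (v & v)) <-> (~v -> (v <-> v)) = 3 <-> 4 = 3
(v & (u <-> (v & u))) & ((u <-> (v & v)) <-> (~v -> (v <-> v))) = 2 & 3 = 2
((((v -> u) & u) <-> ((v -> v) -> u)) & (~u <-> (v & v))) -> ((v & (u <-> (v & u))) & ((u <-> (v & v)) <-> (~v -> (v <-> v)))) = 3 -> 2 = 3
~((~(v -> v) <-> (v & v)) & ((~v <-> v) & (v -> v))) <-> (((((v -> u) & u) <-> ((v -> v) -> u)) & (~u <-> (v & v))) -> ((v & (u <-> (v & u))) & ((u <-> (v & v)) <-> (~v -> (v <-> v))))) = 2 <-> 3 = 3
~(((v -> ~v) & ((v <-> v) <-> (u <-> u))) -> ((((u & v) <-> u) & ((u -> v) -> u)) & ~(v -> u))) <-> (~((~(v -> v) <-> (v & v)) & ((~v <-> v) & (v -> v))) <-> (((((v -> u) & u) <-> ((v -> v) -> u)) & (~u <-> (v & v))) -> ((v & (u <-> (v & u))) & ((u <-> (v & v)) <-> (~v -> (v <-> v)))))) = 4 <-> 3 = 3

3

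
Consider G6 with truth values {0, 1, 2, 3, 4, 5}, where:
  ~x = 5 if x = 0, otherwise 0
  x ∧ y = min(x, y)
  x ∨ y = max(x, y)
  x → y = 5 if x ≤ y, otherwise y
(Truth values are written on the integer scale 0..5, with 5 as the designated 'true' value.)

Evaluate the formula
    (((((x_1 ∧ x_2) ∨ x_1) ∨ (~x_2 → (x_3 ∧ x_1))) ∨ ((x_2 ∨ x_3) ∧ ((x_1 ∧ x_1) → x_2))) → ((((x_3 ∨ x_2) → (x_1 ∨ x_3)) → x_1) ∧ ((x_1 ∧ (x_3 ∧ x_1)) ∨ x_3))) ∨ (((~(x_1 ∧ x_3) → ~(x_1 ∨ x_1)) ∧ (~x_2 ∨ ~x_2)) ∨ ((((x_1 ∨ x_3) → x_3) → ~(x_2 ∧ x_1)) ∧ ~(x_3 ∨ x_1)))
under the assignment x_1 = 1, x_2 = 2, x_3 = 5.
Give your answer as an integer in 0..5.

x_1 ∧ x_2 = 1 ∧ 2 = 1
(x_1 ∧ x_2) ∨ x_1 = 1 ∨ 1 = 1
~x_2 = ~2 = 0
x_3 ∧ x_1 = 5 ∧ 1 = 1
~x_2 → (x_3 ∧ x_1) = 0 → 1 = 5
((x_1 ∧ x_2) ∨ x_1) ∨ (~x_2 → (x_3 ∧ x_1)) = 1 ∨ 5 = 5
x_2 ∨ x_3 = 2 ∨ 5 = 5
x_1 ∧ x_1 = 1 ∧ 1 = 1
(x_1 ∧ x_1) → x_2 = 1 → 2 = 5
(x_2 ∨ x_3) ∧ ((x_1 ∧ x_1) → x_2) = 5 ∧ 5 = 5
(((x_1 ∧ x_2) ∨ x_1) ∨ (~x_2 → (x_3 ∧ x_1))) ∨ ((x_2 ∨ x_3) ∧ ((x_1 ∧ x_1) → x_2)) = 5 ∨ 5 = 5
x_3 ∨ x_2 = 5 ∨ 2 = 5
x_1 ∨ x_3 = 1 ∨ 5 = 5
(x_3 ∨ x_2) → (x_1 ∨ x_3) = 5 → 5 = 5
((x_3 ∨ x_2) → (x_1 ∨ x_3)) → x_1 = 5 → 1 = 1
x_3 ∧ x_1 = 5 ∧ 1 = 1
x_1 ∧ (x_3 ∧ x_1) = 1 ∧ 1 = 1
(x_1 ∧ (x_3 ∧ x_1)) ∨ x_3 = 1 ∨ 5 = 5
(((x_3 ∨ x_2) → (x_1 ∨ x_3)) → x_1) ∧ ((x_1 ∧ (x_3 ∧ x_1)) ∨ x_3) = 1 ∧ 5 = 1
((((x_1 ∧ x_2) ∨ x_1) ∨ (~x_2 → (x_3 ∧ x_1))) ∨ ((x_2 ∨ x_3) ∧ ((x_1 ∧ x_1) → x_2))) → ((((x_3 ∨ x_2) → (x_1 ∨ x_3)) → x_1) ∧ ((x_1 ∧ (x_3 ∧ x_1)) ∨ x_3)) = 5 → 1 = 1
x_1 ∧ x_3 = 1 ∧ 5 = 1
~(x_1 ∧ x_3) = ~1 = 0
x_1 ∨ x_1 = 1 ∨ 1 = 1
~(x_1 ∨ x_1) = ~1 = 0
~(x_1 ∧ x_3) → ~(x_1 ∨ x_1) = 0 → 0 = 5
~x_2 = ~2 = 0
~x_2 = ~2 = 0
~x_2 ∨ ~x_2 = 0 ∨ 0 = 0
(~(x_1 ∧ x_3) → ~(x_1 ∨ x_1)) ∧ (~x_2 ∨ ~x_2) = 5 ∧ 0 = 0
x_1 ∨ x_3 = 1 ∨ 5 = 5
(x_1 ∨ x_3) → x_3 = 5 → 5 = 5
x_2 ∧ x_1 = 2 ∧ 1 = 1
~(x_2 ∧ x_1) = ~1 = 0
((x_1 ∨ x_3) → x_3) → ~(x_2 ∧ x_1) = 5 → 0 = 0
x_3 ∨ x_1 = 5 ∨ 1 = 5
~(x_3 ∨ x_1) = ~5 = 0
(((x_1 ∨ x_3) → x_3) → ~(x_2 ∧ x_1)) ∧ ~(x_3 ∨ x_1) = 0 ∧ 0 = 0
((~(x_1 ∧ x_3) → ~(x_1 ∨ x_1)) ∧ (~x_2 ∨ ~x_2)) ∨ ((((x_1 ∨ x_3) → x_3) → ~(x_2 ∧ x_1)) ∧ ~(x_3 ∨ x_1)) = 0 ∨ 0 = 0
(((((x_1 ∧ x_2) ∨ x_1) ∨ (~x_2 → (x_3 ∧ x_1))) ∨ ((x_2 ∨ x_3) ∧ ((x_1 ∧ x_1) → x_2))) → ((((x_3 ∨ x_2) → (x_1 ∨ x_3)) → x_1) ∧ ((x_1 ∧ (x_3 ∧ x_1)) ∨ x_3))) ∨ (((~(x_1 ∧ x_3) → ~(x_1 ∨ x_1)) ∧ (~x_2 ∨ ~x_2)) ∨ ((((x_1 ∨ x_3) → x_3) → ~(x_2 ∧ x_1)) ∧ ~(x_3 ∨ x_1))) = 1 ∨ 0 = 1

1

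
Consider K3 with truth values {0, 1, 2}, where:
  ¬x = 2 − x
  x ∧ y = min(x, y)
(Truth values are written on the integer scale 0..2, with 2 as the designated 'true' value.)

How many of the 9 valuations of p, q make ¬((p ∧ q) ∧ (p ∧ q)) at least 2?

p = 0, q = 0 ↦ 2  ≥
p = 0, q = 1 ↦ 2  ≥
p = 0, q = 2 ↦ 2  ≥
p = 1, q = 0 ↦ 2  ≥
p = 1, q = 1 ↦ 1  <
p = 1, q = 2 ↦ 1  <
p = 2, q = 0 ↦ 2  ≥
p = 2, q = 1 ↦ 1  <
p = 2, q = 2 ↦ 0  <
So 5 of the 9 assignments meet the threshold.

5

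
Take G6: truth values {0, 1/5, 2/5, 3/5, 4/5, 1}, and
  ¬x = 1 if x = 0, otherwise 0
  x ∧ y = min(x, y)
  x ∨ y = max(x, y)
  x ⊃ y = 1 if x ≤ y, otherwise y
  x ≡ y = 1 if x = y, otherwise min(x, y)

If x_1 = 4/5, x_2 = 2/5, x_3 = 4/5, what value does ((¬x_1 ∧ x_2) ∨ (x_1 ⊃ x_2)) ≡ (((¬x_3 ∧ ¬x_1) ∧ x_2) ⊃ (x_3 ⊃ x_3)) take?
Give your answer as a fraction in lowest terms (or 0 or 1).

2/5

¬x_1 = ¬4/5 = 0
¬x_1 ∧ x_2 = 0 ∧ 2/5 = 0
x_1 ⊃ x_2 = 4/5 ⊃ 2/5 = 2/5
(¬x_1 ∧ x_2) ∨ (x_1 ⊃ x_2) = 0 ∨ 2/5 = 2/5
¬x_3 = ¬4/5 = 0
¬x_1 = ¬4/5 = 0
¬x_3 ∧ ¬x_1 = 0 ∧ 0 = 0
(¬x_3 ∧ ¬x_1) ∧ x_2 = 0 ∧ 2/5 = 0
x_3 ⊃ x_3 = 4/5 ⊃ 4/5 = 1
((¬x_3 ∧ ¬x_1) ∧ x_2) ⊃ (x_3 ⊃ x_3) = 0 ⊃ 1 = 1
((¬x_1 ∧ x_2) ∨ (x_1 ⊃ x_2)) ≡ (((¬x_3 ∧ ¬x_1) ∧ x_2) ⊃ (x_3 ⊃ x_3)) = 2/5 ≡ 1 = 2/5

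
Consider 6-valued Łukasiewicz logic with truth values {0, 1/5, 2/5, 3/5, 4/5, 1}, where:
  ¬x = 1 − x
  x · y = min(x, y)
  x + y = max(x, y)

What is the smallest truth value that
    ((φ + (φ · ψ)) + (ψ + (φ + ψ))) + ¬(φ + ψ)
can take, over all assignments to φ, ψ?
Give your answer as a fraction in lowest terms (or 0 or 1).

Take φ = 0, ψ = 2/5:
φ · ψ = 0 · 2/5 = 0
φ + (φ · ψ) = 0 + 0 = 0
φ + ψ = 0 + 2/5 = 2/5
ψ + (φ + ψ) = 2/5 + 2/5 = 2/5
(φ + (φ · ψ)) + (ψ + (φ + ψ)) = 0 + 2/5 = 2/5
φ + ψ = 0 + 2/5 = 2/5
¬(φ + ψ) = ¬2/5 = 3/5
((φ + (φ · ψ)) + (ψ + (φ + ψ))) + ¬(φ + ψ) = 2/5 + 3/5 = 3/5
No assignment yields a value below 3/5, so this is the minimum.

3/5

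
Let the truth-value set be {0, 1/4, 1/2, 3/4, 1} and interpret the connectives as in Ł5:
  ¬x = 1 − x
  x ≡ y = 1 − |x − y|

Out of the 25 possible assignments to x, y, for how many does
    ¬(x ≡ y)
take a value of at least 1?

2

value 1: 2 assignments (counts)
value 3/4: 4 assignments
value 1/2: 6 assignments
value 1/4: 8 assignments
value 0: 5 assignments
So 2 of the 25 assignments meet the threshold.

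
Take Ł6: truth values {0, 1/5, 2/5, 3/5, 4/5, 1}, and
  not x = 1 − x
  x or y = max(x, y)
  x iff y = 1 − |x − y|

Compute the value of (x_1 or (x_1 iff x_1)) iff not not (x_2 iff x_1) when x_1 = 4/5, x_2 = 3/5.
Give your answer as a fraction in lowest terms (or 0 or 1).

x_1 iff x_1 = 4/5 iff 4/5 = 1
x_1 or (x_1 iff x_1) = 4/5 or 1 = 1
x_2 iff x_1 = 3/5 iff 4/5 = 4/5
not (x_2 iff x_1) = not 4/5 = 1/5
not not (x_2 iff x_1) = not 1/5 = 4/5
(x_1 or (x_1 iff x_1)) iff not not (x_2 iff x_1) = 1 iff 4/5 = 4/5

4/5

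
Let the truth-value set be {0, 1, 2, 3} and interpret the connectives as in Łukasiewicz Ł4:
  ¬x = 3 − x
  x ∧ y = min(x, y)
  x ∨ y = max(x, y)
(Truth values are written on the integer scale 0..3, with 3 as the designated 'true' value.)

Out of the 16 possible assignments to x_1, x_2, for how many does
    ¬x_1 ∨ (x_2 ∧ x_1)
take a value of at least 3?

x_1 = 0, x_2 = 0 ↦ 3  ≥
x_1 = 0, x_2 = 1 ↦ 3  ≥
x_1 = 0, x_2 = 2 ↦ 3  ≥
x_1 = 0, x_2 = 3 ↦ 3  ≥
x_1 = 1, x_2 = 0 ↦ 2  <
x_1 = 1, x_2 = 1 ↦ 2  <
x_1 = 1, x_2 = 2 ↦ 2  <
x_1 = 1, x_2 = 3 ↦ 2  <
x_1 = 2, x_2 = 0 ↦ 1  <
x_1 = 2, x_2 = 1 ↦ 1  <
x_1 = 2, x_2 = 2 ↦ 2  <
x_1 = 2, x_2 = 3 ↦ 2  <
x_1 = 3, x_2 = 0 ↦ 0  <
x_1 = 3, x_2 = 1 ↦ 1  <
x_1 = 3, x_2 = 2 ↦ 2  <
x_1 = 3, x_2 = 3 ↦ 3  ≥
So 5 of the 16 assignments meet the threshold.

5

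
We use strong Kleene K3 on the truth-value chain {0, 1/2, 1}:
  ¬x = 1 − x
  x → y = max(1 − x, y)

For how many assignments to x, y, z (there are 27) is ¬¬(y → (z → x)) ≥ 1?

value 1: 19 assignments (counts)
value 1/2: 7 assignments
value 0: 1 assignment
So 19 of the 27 assignments meet the threshold.

19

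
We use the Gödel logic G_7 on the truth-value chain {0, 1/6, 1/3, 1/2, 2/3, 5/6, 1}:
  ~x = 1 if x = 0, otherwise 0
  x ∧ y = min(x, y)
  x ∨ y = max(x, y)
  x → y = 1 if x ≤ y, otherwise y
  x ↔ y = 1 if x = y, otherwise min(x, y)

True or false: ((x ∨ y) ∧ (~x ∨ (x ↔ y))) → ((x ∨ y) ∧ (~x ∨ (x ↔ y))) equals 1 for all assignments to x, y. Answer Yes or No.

At x = 1/6, y = 2/3, for instance:
x ∨ y = 1/6 ∨ 2/3 = 2/3
~x = ~1/6 = 0
x ↔ y = 1/6 ↔ 2/3 = 1/6
~x ∨ (x ↔ y) = 0 ∨ 1/6 = 1/6
(x ∨ y) ∧ (~x ∨ (x ↔ y)) = 2/3 ∧ 1/6 = 1/6
((x ∨ y) ∧ (~x ∨ (x ↔ y))) → ((x ∨ y) ∧ (~x ∨ (x ↔ y))) = 1/6 → 1/6 = 1
and checking the remaining 48 assignments likewise gives ≥ 1 in every case.

Yes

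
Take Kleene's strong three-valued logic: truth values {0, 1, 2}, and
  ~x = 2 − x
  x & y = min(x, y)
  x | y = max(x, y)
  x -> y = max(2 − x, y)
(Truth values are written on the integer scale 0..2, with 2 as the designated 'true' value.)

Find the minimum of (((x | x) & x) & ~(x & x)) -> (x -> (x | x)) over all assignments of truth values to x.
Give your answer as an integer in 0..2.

Take x = 1:
x | x = 1 | 1 = 1
(x | x) & x = 1 & 1 = 1
x & x = 1 & 1 = 1
~(x & x) = ~1 = 1
((x | x) & x) & ~(x & x) = 1 & 1 = 1
x | x = 1 | 1 = 1
x -> (x | x) = 1 -> 1 = 1
(((x | x) & x) & ~(x & x)) -> (x -> (x | x)) = 1 -> 1 = 1
No assignment yields a value below 1, so this is the minimum.

1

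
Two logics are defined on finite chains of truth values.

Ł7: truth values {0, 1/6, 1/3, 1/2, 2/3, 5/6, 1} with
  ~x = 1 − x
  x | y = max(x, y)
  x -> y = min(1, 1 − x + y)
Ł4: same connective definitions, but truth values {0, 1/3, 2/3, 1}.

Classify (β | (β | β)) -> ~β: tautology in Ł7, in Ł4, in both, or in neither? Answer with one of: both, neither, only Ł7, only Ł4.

neither

In Ł7: at β = 2/3 the value is 2/3 — not a tautology.
In Ł4: at β = 2/3 the value is 2/3 — not a tautology.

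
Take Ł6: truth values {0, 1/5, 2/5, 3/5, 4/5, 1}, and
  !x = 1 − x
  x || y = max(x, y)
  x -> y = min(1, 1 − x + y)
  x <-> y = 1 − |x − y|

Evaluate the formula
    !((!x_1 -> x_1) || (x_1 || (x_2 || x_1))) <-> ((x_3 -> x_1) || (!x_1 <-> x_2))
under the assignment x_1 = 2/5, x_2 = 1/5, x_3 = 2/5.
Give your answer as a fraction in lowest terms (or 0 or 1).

!x_1 = !2/5 = 3/5
!x_1 -> x_1 = 3/5 -> 2/5 = 4/5
x_2 || x_1 = 1/5 || 2/5 = 2/5
x_1 || (x_2 || x_1) = 2/5 || 2/5 = 2/5
(!x_1 -> x_1) || (x_1 || (x_2 || x_1)) = 4/5 || 2/5 = 4/5
!((!x_1 -> x_1) || (x_1 || (x_2 || x_1))) = !4/5 = 1/5
x_3 -> x_1 = 2/5 -> 2/5 = 1
!x_1 = !2/5 = 3/5
!x_1 <-> x_2 = 3/5 <-> 1/5 = 3/5
(x_3 -> x_1) || (!x_1 <-> x_2) = 1 || 3/5 = 1
!((!x_1 -> x_1) || (x_1 || (x_2 || x_1))) <-> ((x_3 -> x_1) || (!x_1 <-> x_2)) = 1/5 <-> 1 = 1/5

1/5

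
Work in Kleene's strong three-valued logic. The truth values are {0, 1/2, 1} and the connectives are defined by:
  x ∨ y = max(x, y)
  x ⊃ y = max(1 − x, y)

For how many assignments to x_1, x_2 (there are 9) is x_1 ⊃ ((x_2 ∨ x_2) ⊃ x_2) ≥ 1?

x_1 = 0, x_2 = 0 ↦ 1  ≥
x_1 = 0, x_2 = 1/2 ↦ 1  ≥
x_1 = 0, x_2 = 1 ↦ 1  ≥
x_1 = 1/2, x_2 = 0 ↦ 1  ≥
x_1 = 1/2, x_2 = 1/2 ↦ 1/2  <
x_1 = 1/2, x_2 = 1 ↦ 1  ≥
x_1 = 1, x_2 = 0 ↦ 1  ≥
x_1 = 1, x_2 = 1/2 ↦ 1/2  <
x_1 = 1, x_2 = 1 ↦ 1  ≥
So 7 of the 9 assignments meet the threshold.

7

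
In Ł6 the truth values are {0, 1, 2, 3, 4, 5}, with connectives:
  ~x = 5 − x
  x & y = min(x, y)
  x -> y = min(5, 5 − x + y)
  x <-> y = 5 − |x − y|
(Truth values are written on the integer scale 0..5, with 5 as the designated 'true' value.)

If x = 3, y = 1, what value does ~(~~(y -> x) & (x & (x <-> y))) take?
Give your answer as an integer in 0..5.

2

y -> x = 1 -> 3 = 5
~(y -> x) = ~5 = 0
~~(y -> x) = ~0 = 5
x <-> y = 3 <-> 1 = 3
x & (x <-> y) = 3 & 3 = 3
~~(y -> x) & (x & (x <-> y)) = 5 & 3 = 3
~(~~(y -> x) & (x & (x <-> y))) = ~3 = 2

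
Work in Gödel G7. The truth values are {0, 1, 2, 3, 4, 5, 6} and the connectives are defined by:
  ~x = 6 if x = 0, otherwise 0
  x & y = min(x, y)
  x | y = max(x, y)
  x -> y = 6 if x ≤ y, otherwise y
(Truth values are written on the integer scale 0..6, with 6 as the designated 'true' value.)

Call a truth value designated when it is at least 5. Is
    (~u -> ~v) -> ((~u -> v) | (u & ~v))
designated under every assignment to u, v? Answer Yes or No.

Counterexample: take u = 0, v = 0.
~u = ~0 = 6
~v = ~0 = 6
~u -> ~v = 6 -> 6 = 6
~u = ~0 = 6
~u -> v = 6 -> 0 = 0
~v = ~0 = 6
u & ~v = 0 & 6 = 0
(~u -> v) | (u & ~v) = 0 | 0 = 0
(~u -> ~v) -> ((~u -> v) | (u & ~v)) = 6 -> 0 = 0
This gives 0, which is below 5.

No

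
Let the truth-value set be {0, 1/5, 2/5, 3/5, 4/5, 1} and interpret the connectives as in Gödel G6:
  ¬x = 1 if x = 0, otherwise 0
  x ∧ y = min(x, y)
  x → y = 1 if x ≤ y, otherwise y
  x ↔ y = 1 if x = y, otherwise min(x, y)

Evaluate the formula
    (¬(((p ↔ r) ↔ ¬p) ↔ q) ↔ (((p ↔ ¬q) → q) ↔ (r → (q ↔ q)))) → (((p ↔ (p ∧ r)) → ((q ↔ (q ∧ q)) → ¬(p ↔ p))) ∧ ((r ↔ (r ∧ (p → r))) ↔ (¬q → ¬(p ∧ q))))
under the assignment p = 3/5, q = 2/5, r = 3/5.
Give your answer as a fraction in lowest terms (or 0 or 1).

p ↔ r = 3/5 ↔ 3/5 = 1
¬p = ¬3/5 = 0
(p ↔ r) ↔ ¬p = 1 ↔ 0 = 0
((p ↔ r) ↔ ¬p) ↔ q = 0 ↔ 2/5 = 0
¬(((p ↔ r) ↔ ¬p) ↔ q) = ¬0 = 1
¬q = ¬2/5 = 0
p ↔ ¬q = 3/5 ↔ 0 = 0
(p ↔ ¬q) → q = 0 → 2/5 = 1
q ↔ q = 2/5 ↔ 2/5 = 1
r → (q ↔ q) = 3/5 → 1 = 1
((p ↔ ¬q) → q) ↔ (r → (q ↔ q)) = 1 ↔ 1 = 1
¬(((p ↔ r) ↔ ¬p) ↔ q) ↔ (((p ↔ ¬q) → q) ↔ (r → (q ↔ q))) = 1 ↔ 1 = 1
p ∧ r = 3/5 ∧ 3/5 = 3/5
p ↔ (p ∧ r) = 3/5 ↔ 3/5 = 1
q ∧ q = 2/5 ∧ 2/5 = 2/5
q ↔ (q ∧ q) = 2/5 ↔ 2/5 = 1
p ↔ p = 3/5 ↔ 3/5 = 1
¬(p ↔ p) = ¬1 = 0
(q ↔ (q ∧ q)) → ¬(p ↔ p) = 1 → 0 = 0
(p ↔ (p ∧ r)) → ((q ↔ (q ∧ q)) → ¬(p ↔ p)) = 1 → 0 = 0
p → r = 3/5 → 3/5 = 1
r ∧ (p → r) = 3/5 ∧ 1 = 3/5
r ↔ (r ∧ (p → r)) = 3/5 ↔ 3/5 = 1
¬q = ¬2/5 = 0
p ∧ q = 3/5 ∧ 2/5 = 2/5
¬(p ∧ q) = ¬2/5 = 0
¬q → ¬(p ∧ q) = 0 → 0 = 1
(r ↔ (r ∧ (p → r))) ↔ (¬q → ¬(p ∧ q)) = 1 ↔ 1 = 1
((p ↔ (p ∧ r)) → ((q ↔ (q ∧ q)) → ¬(p ↔ p))) ∧ ((r ↔ (r ∧ (p → r))) ↔ (¬q → ¬(p ∧ q))) = 0 ∧ 1 = 0
(¬(((p ↔ r) ↔ ¬p) ↔ q) ↔ (((p ↔ ¬q) → q) ↔ (r → (q ↔ q)))) → (((p ↔ (p ∧ r)) → ((q ↔ (q ∧ q)) → ¬(p ↔ p))) ∧ ((r ↔ (r ∧ (p → r))) ↔ (¬q → ¬(p ∧ q)))) = 1 → 0 = 0

0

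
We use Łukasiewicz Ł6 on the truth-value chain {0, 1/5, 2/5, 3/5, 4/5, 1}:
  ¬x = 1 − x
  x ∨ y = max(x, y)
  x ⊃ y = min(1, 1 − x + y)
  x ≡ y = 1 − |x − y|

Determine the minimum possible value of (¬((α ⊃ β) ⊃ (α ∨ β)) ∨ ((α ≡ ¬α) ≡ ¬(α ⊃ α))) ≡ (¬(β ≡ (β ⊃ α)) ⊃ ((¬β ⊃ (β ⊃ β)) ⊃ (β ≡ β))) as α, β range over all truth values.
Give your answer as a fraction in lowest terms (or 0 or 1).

Take α = 2/5, β = 0:
α ⊃ β = 2/5 ⊃ 0 = 3/5
α ∨ β = 2/5 ∨ 0 = 2/5
(α ⊃ β) ⊃ (α ∨ β) = 3/5 ⊃ 2/5 = 4/5
¬((α ⊃ β) ⊃ (α ∨ β)) = ¬4/5 = 1/5
¬α = ¬2/5 = 3/5
α ≡ ¬α = 2/5 ≡ 3/5 = 4/5
α ⊃ α = 2/5 ⊃ 2/5 = 1
¬(α ⊃ α) = ¬1 = 0
(α ≡ ¬α) ≡ ¬(α ⊃ α) = 4/5 ≡ 0 = 1/5
¬((α ⊃ β) ⊃ (α ∨ β)) ∨ ((α ≡ ¬α) ≡ ¬(α ⊃ α)) = 1/5 ∨ 1/5 = 1/5
β ⊃ α = 0 ⊃ 2/5 = 1
β ≡ (β ⊃ α) = 0 ≡ 1 = 0
¬(β ≡ (β ⊃ α)) = ¬0 = 1
¬β = ¬0 = 1
β ⊃ β = 0 ⊃ 0 = 1
¬β ⊃ (β ⊃ β) = 1 ⊃ 1 = 1
β ≡ β = 0 ≡ 0 = 1
(¬β ⊃ (β ⊃ β)) ⊃ (β ≡ β) = 1 ⊃ 1 = 1
¬(β ≡ (β ⊃ α)) ⊃ ((¬β ⊃ (β ⊃ β)) ⊃ (β ≡ β)) = 1 ⊃ 1 = 1
(¬((α ⊃ β) ⊃ (α ∨ β)) ∨ ((α ≡ ¬α) ≡ ¬(α ⊃ α))) ≡ (¬(β ≡ (β ⊃ α)) ⊃ ((¬β ⊃ (β ⊃ β)) ⊃ (β ≡ β))) = 1/5 ≡ 1 = 1/5
No assignment yields a value below 1/5, so this is the minimum.

1/5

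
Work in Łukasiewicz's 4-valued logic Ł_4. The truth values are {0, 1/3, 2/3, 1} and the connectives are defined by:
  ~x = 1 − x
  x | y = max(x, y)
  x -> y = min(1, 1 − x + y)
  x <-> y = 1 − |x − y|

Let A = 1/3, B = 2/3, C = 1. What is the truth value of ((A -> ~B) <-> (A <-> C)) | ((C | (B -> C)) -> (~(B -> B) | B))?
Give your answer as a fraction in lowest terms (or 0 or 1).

~B = ~2/3 = 1/3
A -> ~B = 1/3 -> 1/3 = 1
A <-> C = 1/3 <-> 1 = 1/3
(A -> ~B) <-> (A <-> C) = 1 <-> 1/3 = 1/3
B -> C = 2/3 -> 1 = 1
C | (B -> C) = 1 | 1 = 1
B -> B = 2/3 -> 2/3 = 1
~(B -> B) = ~1 = 0
~(B -> B) | B = 0 | 2/3 = 2/3
(C | (B -> C)) -> (~(B -> B) | B) = 1 -> 2/3 = 2/3
((A -> ~B) <-> (A <-> C)) | ((C | (B -> C)) -> (~(B -> B) | B)) = 1/3 | 2/3 = 2/3

2/3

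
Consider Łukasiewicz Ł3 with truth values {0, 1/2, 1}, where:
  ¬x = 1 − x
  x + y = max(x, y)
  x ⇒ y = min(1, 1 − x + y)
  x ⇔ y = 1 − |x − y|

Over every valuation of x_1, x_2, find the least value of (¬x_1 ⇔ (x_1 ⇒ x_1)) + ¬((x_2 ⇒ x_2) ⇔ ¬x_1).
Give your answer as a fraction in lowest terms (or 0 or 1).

1/2

Take x_1 = 1/2, x_2 = 0:
¬x_1 = ¬1/2 = 1/2
x_1 ⇒ x_1 = 1/2 ⇒ 1/2 = 1
¬x_1 ⇔ (x_1 ⇒ x_1) = 1/2 ⇔ 1 = 1/2
x_2 ⇒ x_2 = 0 ⇒ 0 = 1
¬x_1 = ¬1/2 = 1/2
(x_2 ⇒ x_2) ⇔ ¬x_1 = 1 ⇔ 1/2 = 1/2
¬((x_2 ⇒ x_2) ⇔ ¬x_1) = ¬1/2 = 1/2
(¬x_1 ⇔ (x_1 ⇒ x_1)) + ¬((x_2 ⇒ x_2) ⇔ ¬x_1) = 1/2 + 1/2 = 1/2
No assignment yields a value below 1/2, so this is the minimum.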